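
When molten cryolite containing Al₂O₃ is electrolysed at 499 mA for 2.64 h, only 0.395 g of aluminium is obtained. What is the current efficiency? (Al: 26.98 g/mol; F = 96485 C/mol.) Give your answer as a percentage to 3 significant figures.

89.4%

Q = 0.499 × 9504 = 4742 C
n(e⁻) = 4742 / 96485 = 0.04915 mol
Al³⁺ + 3e⁻ → Al, so theoretical n(Al) = 0.01638 mol → 0.4419 g
Efficiency = 0.395 / 0.4419 = 0.8939 = 89.4%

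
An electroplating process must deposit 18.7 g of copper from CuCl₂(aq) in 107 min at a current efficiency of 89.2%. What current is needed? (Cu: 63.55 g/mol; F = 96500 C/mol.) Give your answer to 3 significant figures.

n(Cu) = 18.7 / 63.55 = 0.2943 mol
Cu²⁺ + 2e⁻ → Cu, so n(e⁻) = 2 × 0.2943 = 0.5886 mol
Q = 0.5886 × 96500 / 0.892 = 63680 C
I = Q / t = 63680 / 6420 s = 9.92 A

9.92 A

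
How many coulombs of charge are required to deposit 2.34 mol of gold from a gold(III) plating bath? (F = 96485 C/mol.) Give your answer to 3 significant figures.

6.77×10^5 C

Au³⁺ + 3e⁻ → Au, so n(e⁻) = 3 × 2.34 = 7.020 mol
Q = 7.020 × 96485 = 6.773×10^5 C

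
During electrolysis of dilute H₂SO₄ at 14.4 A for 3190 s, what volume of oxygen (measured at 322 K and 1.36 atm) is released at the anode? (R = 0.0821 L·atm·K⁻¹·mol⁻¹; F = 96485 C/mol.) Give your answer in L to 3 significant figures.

2.31 L

Q = It = 14.4 × 3190 = 45940 C
n(e⁻) = Q/F = 45940/96485 = 0.4761 mol
2H₂O → O₂ + 4H⁺ + 4e⁻, so n(O₂) = 0.4761 / 4 = 0.1190 mol
V = nRT/P = 0.1190 × 0.0821 × 322 / 1.36 = 2.313 L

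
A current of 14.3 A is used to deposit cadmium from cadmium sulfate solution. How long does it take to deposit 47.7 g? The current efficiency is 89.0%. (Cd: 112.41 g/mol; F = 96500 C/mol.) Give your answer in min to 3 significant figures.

n(Cd) = 47.7 / 112.41 = 0.4243 mol
Cd²⁺ + 2e⁻ → Cd, so n(e⁻) = 2 × 0.4243 = 0.8486 mol
Q = 0.8486 × 96500 / 0.890 = 92010 C
t = Q / I = 92010 / 14.3 = 6434 s = 107 min

107 min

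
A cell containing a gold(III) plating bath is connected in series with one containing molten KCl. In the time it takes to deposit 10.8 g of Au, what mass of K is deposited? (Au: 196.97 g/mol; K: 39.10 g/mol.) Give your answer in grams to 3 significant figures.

6.43 g

n(Au) = 10.8 / 196.97 = 0.05483 mol
Au³⁺ + 3e⁻ → Au, so n(e⁻) = 3 × 0.05483 = 0.1645 mol
Since the cells are in series, n(e⁻) in the K cell is also 0.1645 mol.
K⁺ + e⁻ → K, so n(K) = 0.1645 mol
m(K) = 0.1645 × 39.10 = 6.43 g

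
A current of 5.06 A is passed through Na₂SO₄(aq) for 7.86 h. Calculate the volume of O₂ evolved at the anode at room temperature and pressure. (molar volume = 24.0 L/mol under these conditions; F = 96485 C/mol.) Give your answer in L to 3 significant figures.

8.90 L

Q = 5.06 A × 28296 s = 1.432×10^5 C
n(e⁻) = Q/F = 1.432×10^5/96485 = 1.484 mol
2H₂O → O₂ + 4H⁺ + 4e⁻, so n(O₂) = 1.484 / 4 = 0.3710 mol
V = 0.3710 × 24.0 = 8.904 L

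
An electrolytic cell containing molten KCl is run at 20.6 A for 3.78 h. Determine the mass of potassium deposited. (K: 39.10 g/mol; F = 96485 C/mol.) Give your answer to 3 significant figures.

Q = It = 20.6 × 13608 = 2.803×10^5 C
Moles of electrons = 2.803×10^5 / 96485 = 2.905 mol
K⁺ + e⁻ → K, so n(K) = 2.905 mol
m = 2.905 × 39.10 = 114 g

114 g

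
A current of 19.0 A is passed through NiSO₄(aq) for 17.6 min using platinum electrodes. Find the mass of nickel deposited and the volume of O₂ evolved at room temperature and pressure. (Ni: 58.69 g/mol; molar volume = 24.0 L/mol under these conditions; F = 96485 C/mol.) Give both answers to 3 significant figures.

6.10 g Ni; 1.25 L O₂

Q = 19.0 × 1056 = 20060 C; n(e⁻) = 20060 / 96485 = 0.2079 mol
Cathode: Ni²⁺ + 2e⁻ → Ni → n(Ni) = 0.2079/2 = 0.1040 mol → 6.10 g
Anode: 2H₂O → O₂ + 4H⁺ + 4e⁻ → n(O₂) = 0.2079/4 = 0.05198 mol → 1.25 L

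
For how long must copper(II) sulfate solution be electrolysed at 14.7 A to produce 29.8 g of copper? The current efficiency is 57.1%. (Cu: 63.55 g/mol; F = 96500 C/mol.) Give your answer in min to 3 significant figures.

n(Cu) = 29.8 / 63.55 = 0.4689 mol
Cu²⁺ + 2e⁻ → Cu, so n(e⁻) = 2 × 0.4689 = 0.9378 mol
Q = 0.9378 × 96500 / 0.571 = 1.585×10^5 C
t = Q / I = 1.585×10^5 / 14.7 = 10780 s = 180 min

180 min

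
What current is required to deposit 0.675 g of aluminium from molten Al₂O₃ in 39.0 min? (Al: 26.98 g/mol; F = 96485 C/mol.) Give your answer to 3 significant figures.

3.09 A

n(Al) = 0.675 / 26.98 = 0.02502 mol
Al³⁺ + 3e⁻ → Al, so n(e⁻) = 3 × 0.02502 = 0.07506 mol
Q = 0.07506 × 96485 = 7242 C
I = Q / t = 7242 / 2340 s = 3.09 A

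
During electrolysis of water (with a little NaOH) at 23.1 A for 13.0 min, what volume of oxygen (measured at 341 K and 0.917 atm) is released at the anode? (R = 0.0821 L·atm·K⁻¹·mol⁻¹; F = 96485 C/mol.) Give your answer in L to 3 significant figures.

Q = It = 23.1 × 780 = 18020 C
n(e⁻) = 18020 / 96485 = 0.1868 mol
2H₂O → O₂ + 4H⁺ + 4e⁻, so n(O₂) = 0.1868 / 4 = 0.04670 mol
V = nRT/P = 0.04670 × 0.0821 × 341 / 0.917 = 1.426 L

1.43 L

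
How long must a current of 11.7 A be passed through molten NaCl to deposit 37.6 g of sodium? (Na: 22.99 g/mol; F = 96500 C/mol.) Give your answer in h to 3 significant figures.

n(Na) = 37.6 / 22.99 = 1.635 mol
Na⁺ + e⁻ → Na, so n(e⁻) = 1.635 mol
Q = 1.635 × 96500 = 1.578×10^5 C
t = Q / I = 1.578×10^5 / 11.7 = 13490 s = 3.75 h

3.75 h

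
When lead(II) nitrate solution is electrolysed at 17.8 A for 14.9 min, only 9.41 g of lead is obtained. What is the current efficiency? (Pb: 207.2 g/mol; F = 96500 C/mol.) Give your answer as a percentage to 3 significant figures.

55.1%

Q = 17.8 × 894 = 15910 C
n(e⁻) = 15910 / 96500 = 0.1649 mol
Pb²⁺ + 2e⁻ → Pb, so theoretical n(Pb) = 0.08245 mol → 17.08 g
Efficiency = 9.41 / 17.08 = 0.5509 = 55.1%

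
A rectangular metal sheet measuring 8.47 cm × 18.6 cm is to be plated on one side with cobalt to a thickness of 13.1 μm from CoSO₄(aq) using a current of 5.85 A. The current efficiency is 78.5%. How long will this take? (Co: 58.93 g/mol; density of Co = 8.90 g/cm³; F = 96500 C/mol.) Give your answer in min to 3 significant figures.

21.8 min

Plated area = 8.47 × 18.6 = 157.5 cm²
Volume = 157.5 × 13.1×10⁻⁴ cm = 0.2063 cm³
m(Co) = 0.2063 × 8.90 = 1.836 g
n(Co) = 1.836 / 58.93 = 0.03116 mol; n(e⁻) = 2 × 0.03116 = 0.06232 mol
Q = 0.06232 × 96500 / 0.785 = 7661 C
t = 7661 / 5.85 = 1310 s = 21.8 min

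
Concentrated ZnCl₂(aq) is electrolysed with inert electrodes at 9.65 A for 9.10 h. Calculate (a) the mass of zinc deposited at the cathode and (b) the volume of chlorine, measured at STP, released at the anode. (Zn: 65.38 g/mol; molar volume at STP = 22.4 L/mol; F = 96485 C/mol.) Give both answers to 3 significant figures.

107 g Zn; 36.7 L Cl₂

Q = 9.65 × 32760 = 3.161×10^5 C; n(e⁻) = 3.161×10^5 / 96485 = 3.276 mol
Cathode: Zn²⁺ + 2e⁻ → Zn → n(Zn) = 3.276/2 = 1.638 mol → 107 g
Anode: 2Cl⁻ → Cl₂ + 2e⁻ → n(Cl₂) = 3.276/2 = 1.638 mol → 36.7 L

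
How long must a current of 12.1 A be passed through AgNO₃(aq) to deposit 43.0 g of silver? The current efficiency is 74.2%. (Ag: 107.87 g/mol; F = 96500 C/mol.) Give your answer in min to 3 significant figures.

n(Ag) = 43.0 / 107.87 = 0.3986 mol
Ag⁺ + e⁻ → Ag, so n(e⁻) = 0.3986 mol
Q = 0.3986 × 96500 / 0.742 = 51840 C
t = Q / I = 51840 / 12.1 = 4284 s = 71.4 min

71.4 min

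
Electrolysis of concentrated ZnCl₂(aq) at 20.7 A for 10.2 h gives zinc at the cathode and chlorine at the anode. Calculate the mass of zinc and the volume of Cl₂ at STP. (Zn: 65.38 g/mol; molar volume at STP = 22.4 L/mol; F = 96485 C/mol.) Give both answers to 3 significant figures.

258 g Zn; 88.2 L Cl₂

Q = 20.7 × 36720 = 7.601×10^5 C; n(e⁻) = 7.601×10^5 / 96485 = 7.878 mol
Cathode: Zn²⁺ + 2e⁻ → Zn → n(Zn) = 7.878/2 = 3.939 mol → 258 g
Anode: 2Cl⁻ → Cl₂ + 2e⁻ → n(Cl₂) = 7.878/2 = 3.939 mol → 88.2 L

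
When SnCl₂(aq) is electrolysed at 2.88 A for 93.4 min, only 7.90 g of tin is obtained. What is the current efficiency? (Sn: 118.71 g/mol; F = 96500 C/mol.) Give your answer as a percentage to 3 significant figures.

79.6%

Q = 2.88 × 5604 = 16140 C
n(e⁻) = 16140 / 96500 = 0.1673 mol
Sn²⁺ + 2e⁻ → Sn, so theoretical n(Sn) = 0.08365 mol → 9.930 g
Efficiency = 7.90 / 9.930 = 0.7956 = 79.6%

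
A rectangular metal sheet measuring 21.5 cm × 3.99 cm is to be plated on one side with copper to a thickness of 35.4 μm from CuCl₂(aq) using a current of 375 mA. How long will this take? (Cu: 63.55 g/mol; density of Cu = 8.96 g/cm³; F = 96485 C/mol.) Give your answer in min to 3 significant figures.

Plated area = 21.5 × 3.99 = 85.79 cm²
Volume = 85.79 × 35.4×10⁻⁴ cm = 0.3037 cm³
m(Cu) = 0.3037 × 8.96 = 2.721 g
n(Cu) = 2.721 / 63.55 = 0.04282 mol; n(e⁻) = 2 × 0.04282 = 0.08564 mol
Q = 0.08564 × 96485 = 8263 C
t = 8263 / 0.375 = 22030 s = 367 min

367 min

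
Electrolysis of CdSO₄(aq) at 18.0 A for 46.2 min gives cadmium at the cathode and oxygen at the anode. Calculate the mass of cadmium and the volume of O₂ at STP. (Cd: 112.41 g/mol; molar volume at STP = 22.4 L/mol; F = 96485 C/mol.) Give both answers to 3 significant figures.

29.1 g Cd; 2.90 L O₂

Q = 18.0 × 2772 = 49900 C; n(e⁻) = 49900 / 96485 = 0.5172 mol
Cathode: Cd²⁺ + 2e⁻ → Cd → n(Cd) = 0.5172/2 = 0.2586 mol → 29.1 g
Anode: 2H₂O → O₂ + 4H⁺ + 4e⁻ → n(O₂) = 0.5172/4 = 0.1293 mol → 2.90 L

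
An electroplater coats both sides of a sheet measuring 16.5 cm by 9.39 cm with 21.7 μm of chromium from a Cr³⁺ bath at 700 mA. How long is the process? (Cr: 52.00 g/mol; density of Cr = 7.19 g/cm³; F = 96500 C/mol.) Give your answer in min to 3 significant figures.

641 min

Plated area = 2 × 16.5 × 9.39 = 309.9 cm²
Volume = 309.9 × 21.7×10⁻⁴ cm = 0.6725 cm³
m(Cr) = 0.6725 × 7.19 = 4.835 g
n(Cr) = 4.835 / 52.00 = 0.09298 mol; n(e⁻) = 3 × 0.09298 = 0.2789 mol
Q = 0.2789 × 96500 = 26910 C
t = 26910 / 0.700 = 38440 s = 641 min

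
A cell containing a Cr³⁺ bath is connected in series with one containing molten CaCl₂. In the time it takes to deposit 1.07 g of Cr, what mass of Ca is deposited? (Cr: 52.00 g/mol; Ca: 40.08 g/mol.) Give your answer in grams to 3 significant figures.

n(Cr) = 1.07 / 52.00 = 0.02058 mol
Cr³⁺ + 3e⁻ → Cr, so n(e⁻) = 3 × 0.02058 = 0.06174 mol
The cells are in series, so the same charge (and hence the same n(e⁻) = 0.06174 mol) passes through both.
Ca²⁺ + 2e⁻ → Ca, so n(Ca) = 0.06174 / 2 = 0.03087 mol
m(Ca) = 0.03087 × 40.08 = 1.24 g

1.24 g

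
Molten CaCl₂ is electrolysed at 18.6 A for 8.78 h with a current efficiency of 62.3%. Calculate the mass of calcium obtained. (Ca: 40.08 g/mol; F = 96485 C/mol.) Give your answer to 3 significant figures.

76.1 g

Q = 18.6 × 31608 = 5.879×10^5 C
n(e⁻) = 5.879×10^5 / 96485 = 6.093 mol
Ca²⁺ + 2e⁻ → Ca, so theoretical m(Ca) = 3.047 × 40.08 = 122.1 g
Actual mass = 62.3% × 122.1 = 76.1 g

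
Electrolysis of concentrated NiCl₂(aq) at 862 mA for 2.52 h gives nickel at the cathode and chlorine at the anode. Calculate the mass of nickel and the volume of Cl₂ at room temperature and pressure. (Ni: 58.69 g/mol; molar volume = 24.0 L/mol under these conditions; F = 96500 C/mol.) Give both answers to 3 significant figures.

2.38 g Ni; 0.972 L Cl₂

Q = 0.862 × 9072 = 7820 C; n(e⁻) = 7820 / 96500 = 0.08104 mol
Cathode: Ni²⁺ + 2e⁻ → Ni → n(Ni) = 0.08104/2 = 0.04052 mol → 2.38 g
Anode: 2Cl⁻ → Cl₂ + 2e⁻ → n(Cl₂) = 0.08104/2 = 0.04052 mol → 0.972 L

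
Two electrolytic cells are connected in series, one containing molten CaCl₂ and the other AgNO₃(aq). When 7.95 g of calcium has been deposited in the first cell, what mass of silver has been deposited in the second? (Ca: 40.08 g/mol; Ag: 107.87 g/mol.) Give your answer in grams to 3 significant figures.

42.8 g

n(Ca) = 7.95 / 40.08 = 0.1984 mol
Ca²⁺ + 2e⁻ → Ca, so n(e⁻) = 2 × 0.1984 = 0.3968 mol
The cells are in series, so the same charge (and hence the same n(e⁻) = 0.3968 mol) passes through both.
Ag⁺ + e⁻ → Ag, so n(Ag) = 0.3968 mol
m(Ag) = 0.3968 × 107.87 = 42.8 g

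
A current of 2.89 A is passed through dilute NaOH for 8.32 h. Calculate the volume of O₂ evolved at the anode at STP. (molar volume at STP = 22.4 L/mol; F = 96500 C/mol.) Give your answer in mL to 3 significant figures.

5020 mL

Q = It = 2.89 × 29952 = 86560 C
Moles of electrons = 86560 / 96500 = 0.8970 mol
2H₂O → O₂ + 4H⁺ + 4e⁻, so n(O₂) = 0.8970 / 4 = 0.2243 mol
V = 0.2243 × 22.4 = 5.024 L
= 5020 mL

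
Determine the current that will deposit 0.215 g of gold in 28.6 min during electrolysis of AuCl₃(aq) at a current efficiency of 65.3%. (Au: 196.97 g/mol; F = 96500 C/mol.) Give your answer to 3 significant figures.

n(Au) = 0.215 / 196.97 = 0.001092 mol
Au³⁺ + 3e⁻ → Au, so n(e⁻) = 3 × 0.001092 = 0.003276 mol
Q = 0.003276 × 96500 / 0.653 = 484.1 C
I = Q / t = 484.1 / 1716 s = 0.282 A

0.282 A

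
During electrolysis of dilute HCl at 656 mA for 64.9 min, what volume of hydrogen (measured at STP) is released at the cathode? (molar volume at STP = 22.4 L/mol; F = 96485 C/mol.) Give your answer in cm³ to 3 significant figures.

Charge passed = 0.656 × 3894 = 2554 C
n(e⁻) = 2554 / 96485 = 0.02647 mol
2H⁺ + 2e⁻ → H₂, so n(H₂) = 0.02647 / 2 = 0.01324 mol
V = 0.01324 × 22.4 = 0.2966 L
= 297 cm³

297 cm³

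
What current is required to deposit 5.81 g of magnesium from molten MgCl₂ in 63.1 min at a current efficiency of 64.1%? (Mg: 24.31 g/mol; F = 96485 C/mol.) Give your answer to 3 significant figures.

19.0 A

n(Mg) = 5.81 / 24.31 = 0.2390 mol
Mg²⁺ + 2e⁻ → Mg, so n(e⁻) = 2 × 0.2390 = 0.4780 mol
Q = 0.4780 × 96485 / 0.641 = 71950 C
I = Q / t = 71950 / 3786 s = 19.0 A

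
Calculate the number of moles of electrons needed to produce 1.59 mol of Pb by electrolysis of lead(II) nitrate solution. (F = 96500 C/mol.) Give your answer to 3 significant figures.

3.18 mol

Pb²⁺ + 2e⁻ → Pb, so n(e⁻) = 2 × 1.59 = 3.180 mol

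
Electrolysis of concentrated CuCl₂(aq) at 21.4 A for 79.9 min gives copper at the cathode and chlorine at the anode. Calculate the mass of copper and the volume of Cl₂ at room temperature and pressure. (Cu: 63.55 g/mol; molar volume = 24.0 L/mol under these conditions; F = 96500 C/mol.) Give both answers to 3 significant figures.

Q = 21.4 × 4794 = 1.026×10^5 C; n(e⁻) = 1.026×10^5 / 96500 = 1.063 mol
Cathode: Cu²⁺ + 2e⁻ → Cu → n(Cu) = 1.063/2 = 0.5315 mol → 33.8 g
Anode: 2Cl⁻ → Cl₂ + 2e⁻ → n(Cl₂) = 1.063/2 = 0.5315 mol → 12.8 L

33.8 g Cu; 12.8 L Cl₂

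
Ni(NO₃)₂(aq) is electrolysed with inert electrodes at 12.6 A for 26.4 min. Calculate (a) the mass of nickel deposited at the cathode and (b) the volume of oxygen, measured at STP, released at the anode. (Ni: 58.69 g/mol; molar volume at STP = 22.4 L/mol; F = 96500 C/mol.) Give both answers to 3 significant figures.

6.07 g Ni; 1.16 L O₂

Q = 12.6 × 1584 = 19960 C; n(e⁻) = 19960 / 96500 = 0.2068 mol
Cathode: Ni²⁺ + 2e⁻ → Ni → n(Ni) = 0.2068/2 = 0.1034 mol → 6.07 g
Anode: 2H₂O → O₂ + 4H⁺ + 4e⁻ → n(O₂) = 0.2068/4 = 0.05170 mol → 1.16 L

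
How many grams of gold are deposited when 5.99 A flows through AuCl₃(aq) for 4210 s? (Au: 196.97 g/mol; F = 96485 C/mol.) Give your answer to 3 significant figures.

17.2 g

Q = It = 5.99 × 4210 = 25220 C
n(e⁻) = 25220 / 96485 = 0.2614 mol
Au³⁺ + 3e⁻ → Au, so n(Au) = 0.2614 / 3 = 0.08713 mol
m = 0.08713 × 196.97 = 17.2 g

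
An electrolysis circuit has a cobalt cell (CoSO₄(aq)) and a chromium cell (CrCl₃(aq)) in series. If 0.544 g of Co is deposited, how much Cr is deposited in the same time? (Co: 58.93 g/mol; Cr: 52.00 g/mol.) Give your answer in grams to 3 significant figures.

0.320 g

n(Co) = 0.544 / 58.93 = 0.009231 mol
Co²⁺ + 2e⁻ → Co, so n(e⁻) = 2 × 0.009231 = 0.01846 mol
In series, the same 0.01846 mol of electrons flows through the second cell.
Cr³⁺ + 3e⁻ → Cr, so n(Cr) = 0.01846 / 3 = 0.006153 mol
m(Cr) = 0.006153 × 52.00 = 0.320 g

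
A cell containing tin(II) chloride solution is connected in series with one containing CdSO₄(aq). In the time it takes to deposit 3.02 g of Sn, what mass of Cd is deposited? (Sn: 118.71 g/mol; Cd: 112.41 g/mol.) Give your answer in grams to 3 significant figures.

2.86 g

n(Sn) = 3.02 / 118.71 = 0.02544 mol
Sn²⁺ + 2e⁻ → Sn, so n(e⁻) = 2 × 0.02544 = 0.05088 mol
In series, the same 0.05088 mol of electrons flows through the second cell.
Cd²⁺ + 2e⁻ → Cd, so n(Cd) = 0.05088 / 2 = 0.02544 mol
m(Cd) = 0.02544 × 112.41 = 2.86 g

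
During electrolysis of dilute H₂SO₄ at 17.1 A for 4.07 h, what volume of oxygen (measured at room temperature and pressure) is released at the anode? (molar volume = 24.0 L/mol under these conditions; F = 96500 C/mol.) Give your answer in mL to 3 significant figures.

15600 mL

Q = 17.1 A × 14652 s = 2.505×10^5 C
n(e⁻) = 2.505×10^5 / 96500 = 2.596 mol
2H₂O → O₂ + 4H⁺ + 4e⁻, so n(O₂) = 2.596 / 4 = 0.6490 mol
V = 0.6490 × 24.0 = 15.58 L
= 15600 mL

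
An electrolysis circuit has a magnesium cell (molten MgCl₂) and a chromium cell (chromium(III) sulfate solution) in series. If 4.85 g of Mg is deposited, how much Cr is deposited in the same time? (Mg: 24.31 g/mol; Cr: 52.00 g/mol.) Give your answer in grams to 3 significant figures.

n(Mg) = 4.85 / 24.31 = 0.1995 mol
Mg²⁺ + 2e⁻ → Mg, so n(e⁻) = 2 × 0.1995 = 0.3990 mol
Same current for the same time ⇒ same n(e⁻) = 0.3990 mol in both cells.
Cr³⁺ + 3e⁻ → Cr, so n(Cr) = 0.3990 / 3 = 0.1330 mol
m(Cr) = 0.1330 × 52.00 = 6.92 g

6.92 g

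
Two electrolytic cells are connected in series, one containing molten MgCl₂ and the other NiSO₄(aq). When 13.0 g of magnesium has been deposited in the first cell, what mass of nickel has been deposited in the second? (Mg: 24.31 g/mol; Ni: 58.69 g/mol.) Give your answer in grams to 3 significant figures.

31.4 g

n(Mg) = 13.0 / 24.31 = 0.5348 mol
Mg²⁺ + 2e⁻ → Mg, so n(e⁻) = 2 × 0.5348 = 1.070 mol
The cells are in series, so the same charge (and hence the same n(e⁻) = 1.070 mol) passes through both.
Ni²⁺ + 2e⁻ → Ni, so n(Ni) = 1.070 / 2 = 0.5350 mol
m(Ni) = 0.5350 × 58.69 = 31.4 g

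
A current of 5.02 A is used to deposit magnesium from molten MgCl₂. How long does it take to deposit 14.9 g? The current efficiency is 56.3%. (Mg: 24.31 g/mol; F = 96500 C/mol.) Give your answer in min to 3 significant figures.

n(Mg) = 14.9 / 24.31 = 0.6129 mol
Mg²⁺ + 2e⁻ → Mg, so n(e⁻) = 2 × 0.6129 = 1.226 mol
Q = 1.226 × 96500 / 0.563 = 2.101×10^5 C
t = Q / I = 2.101×10^5 / 5.02 = 41850 s = 698 min

698 min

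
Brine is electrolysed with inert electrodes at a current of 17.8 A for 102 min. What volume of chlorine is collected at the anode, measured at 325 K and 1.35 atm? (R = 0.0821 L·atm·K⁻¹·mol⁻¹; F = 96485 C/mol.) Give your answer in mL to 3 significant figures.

Q = It = 17.8 × 6120 = 1.089×10^5 C
n(e⁻) = Q/F = 1.089×10^5/96485 = 1.129 mol
2Cl⁻ → Cl₂ + 2e⁻, so n(Cl₂) = 1.129 / 2 = 0.5645 mol
V = nRT/P = 0.5645 × 0.0821 × 325 / 1.35 = 11.16 L
= 11200 mL

11200 mL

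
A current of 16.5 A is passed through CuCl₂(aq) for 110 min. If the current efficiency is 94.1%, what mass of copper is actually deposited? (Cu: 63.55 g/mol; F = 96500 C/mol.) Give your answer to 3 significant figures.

Q = 16.5 × 6600 = 1.089×10^5 C
n(e⁻) = 1.089×10^5 / 96500 = 1.128 mol
Cu²⁺ + 2e⁻ → Cu, so theoretical m(Cu) = 0.5640 × 63.55 = 35.84 g
Actual mass = 94.1% × 35.84 = 33.7 g

33.7 g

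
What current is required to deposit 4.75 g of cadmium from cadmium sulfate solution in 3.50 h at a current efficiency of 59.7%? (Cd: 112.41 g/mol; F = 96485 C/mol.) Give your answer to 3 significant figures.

n(Cd) = 4.75 / 112.41 = 0.04226 mol
Cd²⁺ + 2e⁻ → Cd, so n(e⁻) = 2 × 0.04226 = 0.08452 mol
Q = 0.08452 × 96485 / 0.597 = 13660 C
I = Q / t = 13660 / 12600 s = 1.08 A

1.08 A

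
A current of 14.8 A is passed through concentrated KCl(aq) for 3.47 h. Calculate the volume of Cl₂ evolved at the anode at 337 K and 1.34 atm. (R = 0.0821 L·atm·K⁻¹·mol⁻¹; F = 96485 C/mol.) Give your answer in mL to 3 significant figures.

19800 mL

Q = 14.8 A × 12492 s = 1.849×10^5 C
n(e⁻) = Q/F = 1.849×10^5/96485 = 1.916 mol
2Cl⁻ → Cl₂ + 2e⁻, so n(Cl₂) = 1.916 / 2 = 0.9580 mol
V = nRT/P = 0.9580 × 0.0821 × 337 / 1.34 = 19.78 L
= 19800 mL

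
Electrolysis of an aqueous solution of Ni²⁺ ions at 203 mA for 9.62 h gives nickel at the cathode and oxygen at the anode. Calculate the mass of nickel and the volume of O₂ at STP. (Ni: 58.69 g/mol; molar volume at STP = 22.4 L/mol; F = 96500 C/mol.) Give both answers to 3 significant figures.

Q = 0.203 × 34632 = 7030 C; n(e⁻) = 7030 / 96500 = 0.07285 mol
Cathode: Ni²⁺ + 2e⁻ → Ni → n(Ni) = 0.07285/2 = 0.03643 mol → 2.14 g
Anode: 2H₂O → O₂ + 4H⁺ + 4e⁻ → n(O₂) = 0.07285/4 = 0.01821 mol → 0.408 L

2.14 g Ni; 0.408 L O₂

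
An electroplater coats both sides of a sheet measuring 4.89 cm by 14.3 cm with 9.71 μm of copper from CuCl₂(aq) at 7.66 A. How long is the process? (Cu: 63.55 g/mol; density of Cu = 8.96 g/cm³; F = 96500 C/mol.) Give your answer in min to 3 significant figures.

Plated area = 2 × 4.89 × 14.3 = 139.9 cm²
Volume = 139.9 × 9.71×10⁻⁴ cm = 0.1358 cm³
m(Cu) = 0.1358 × 8.96 = 1.217 g
n(Cu) = 1.217 / 63.55 = 0.01915 mol; n(e⁻) = 2 × 0.01915 = 0.03830 mol
Q = 0.03830 × 96500 = 3696 C
t = 3696 / 7.66 = 482.5 s = 8.04 min

8.04 min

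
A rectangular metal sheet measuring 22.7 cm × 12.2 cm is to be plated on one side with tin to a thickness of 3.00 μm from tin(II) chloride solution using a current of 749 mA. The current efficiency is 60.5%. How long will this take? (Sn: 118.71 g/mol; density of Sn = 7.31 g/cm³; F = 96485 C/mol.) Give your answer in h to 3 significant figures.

Plated area = 22.7 × 12.2 = 276.9 cm²
Volume = 276.9 × 3.00×10⁻⁴ cm = 0.08307 cm³
m(Sn) = 0.08307 × 7.31 = 0.6072 g
n(Sn) = 0.6072 / 118.71 = 0.005115 mol; n(e⁻) = 2 × 0.005115 = 0.01023 mol
Q = 0.01023 × 96485 / 0.605 = 1631 C
t = 1631 / 0.749 = 2178 s = 0.605 h

0.605 h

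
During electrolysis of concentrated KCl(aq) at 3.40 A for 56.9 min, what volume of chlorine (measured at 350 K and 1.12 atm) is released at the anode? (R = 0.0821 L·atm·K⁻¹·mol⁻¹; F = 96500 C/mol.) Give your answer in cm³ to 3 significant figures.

1540 cm³

Q = 3.40 A × 3414 s = 11610 C
n(e⁻) = Q/F = 11610/96500 = 0.1203 mol
2Cl⁻ → Cl₂ + 2e⁻, so n(Cl₂) = 0.1203 / 2 = 0.06015 mol
V = nRT/P = 0.06015 × 0.0821 × 350 / 1.12 = 1.543 L
= 1540 cm³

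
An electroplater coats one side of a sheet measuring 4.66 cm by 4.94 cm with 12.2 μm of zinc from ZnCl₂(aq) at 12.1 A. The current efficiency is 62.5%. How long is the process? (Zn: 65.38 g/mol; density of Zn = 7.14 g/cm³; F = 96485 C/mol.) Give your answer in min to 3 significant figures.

1.30 min

Plated area = 4.66 × 4.94 = 23.02 cm²
Volume = 23.02 × 12.2×10⁻⁴ cm = 0.02808 cm³
m(Zn) = 0.02808 × 7.14 = 0.2005 g
n(Zn) = 0.2005 / 65.38 = 0.003067 mol; n(e⁻) = 2 × 0.003067 = 0.006134 mol
Q = 0.006134 × 96485 / 0.625 = 946.9 C
t = 946.9 / 12.1 = 78.26 s = 1.30 min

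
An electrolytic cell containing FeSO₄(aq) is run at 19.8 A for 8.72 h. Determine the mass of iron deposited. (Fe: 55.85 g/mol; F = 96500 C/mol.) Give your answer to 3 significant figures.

Q = 19.8 A × 31392 s = 6.216×10^5 C
n(e⁻) = Q/F = 6.216×10^5/96500 = 6.441 mol
Fe²⁺ + 2e⁻ → Fe, so n(Fe) = 6.441 / 2 = 3.221 mol
m = 3.221 × 55.85 = 180 g

180 g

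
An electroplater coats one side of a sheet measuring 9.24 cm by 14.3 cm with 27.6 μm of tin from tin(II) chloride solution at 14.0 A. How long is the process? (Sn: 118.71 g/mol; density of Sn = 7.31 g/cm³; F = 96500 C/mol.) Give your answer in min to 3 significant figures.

5.16 min

Plated area = 9.24 × 14.3 = 132.1 cm²
Volume = 132.1 × 27.6×10⁻⁴ cm = 0.3646 cm³
m(Sn) = 0.3646 × 7.31 = 2.665 g
n(Sn) = 2.665 / 118.71 = 0.02245 mol; n(e⁻) = 2 × 0.02245 = 0.04490 mol
Q = 0.04490 × 96500 = 4333 C
t = 4333 / 14.0 = 309.5 s = 5.16 min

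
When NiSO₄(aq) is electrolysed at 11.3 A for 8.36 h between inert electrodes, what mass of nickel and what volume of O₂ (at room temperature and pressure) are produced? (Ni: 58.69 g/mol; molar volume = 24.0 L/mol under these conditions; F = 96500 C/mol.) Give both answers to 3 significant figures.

103 g Ni; 21.1 L O₂

Q = 11.3 × 30096 = 3.401×10^5 C; n(e⁻) = 3.401×10^5 / 96500 = 3.524 mol
Cathode: Ni²⁺ + 2e⁻ → Ni → n(Ni) = 3.524/2 = 1.762 mol → 103 g
Anode: 2H₂O → O₂ + 4H⁺ + 4e⁻ → n(O₂) = 3.524/4 = 0.8810 mol → 21.1 L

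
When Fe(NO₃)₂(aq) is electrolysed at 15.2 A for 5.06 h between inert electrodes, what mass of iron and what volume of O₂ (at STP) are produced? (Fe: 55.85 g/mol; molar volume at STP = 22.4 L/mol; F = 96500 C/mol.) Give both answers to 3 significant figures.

80.1 g Fe; 16.1 L O₂

Q = 15.2 × 18216 = 2.769×10^5 C; n(e⁻) = 2.769×10^5 / 96500 = 2.869 mol
Cathode: Fe²⁺ + 2e⁻ → Fe → n(Fe) = 2.869/2 = 1.435 mol → 80.1 g
Anode: 2H₂O → O₂ + 4H⁺ + 4e⁻ → n(O₂) = 2.869/4 = 0.7173 mol → 16.1 L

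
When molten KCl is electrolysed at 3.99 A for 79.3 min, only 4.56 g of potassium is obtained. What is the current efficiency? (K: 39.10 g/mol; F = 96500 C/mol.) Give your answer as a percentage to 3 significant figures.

59.3%

Q = 3.99 × 4758 = 18980 C
n(e⁻) = 18980 / 96500 = 0.1967 mol
K⁺ + e⁻ → K, so theoretical n(K) = 0.1967 mol → 7.691 g
Efficiency = 4.56 / 7.691 = 0.5929 = 59.3%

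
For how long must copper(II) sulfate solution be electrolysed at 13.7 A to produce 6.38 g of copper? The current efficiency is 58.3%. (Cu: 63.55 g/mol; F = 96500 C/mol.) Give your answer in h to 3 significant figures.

0.674 h

n(Cu) = 6.38 / 63.55 = 0.1004 mol
Cu²⁺ + 2e⁻ → Cu, so n(e⁻) = 2 × 0.1004 = 0.2008 mol
Q = 0.2008 × 96500 / 0.583 = 33240 C
t = Q / I = 33240 / 13.7 = 2426 s = 0.674 h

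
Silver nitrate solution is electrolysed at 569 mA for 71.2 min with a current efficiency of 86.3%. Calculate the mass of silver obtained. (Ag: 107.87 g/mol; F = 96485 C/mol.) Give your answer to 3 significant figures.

2.35 g

Q = 0.569 × 4272 = 2431 C
n(e⁻) = 2431 / 96485 = 0.02520 mol
Ag⁺ + e⁻ → Ag, so theoretical m(Ag) = 0.02520 × 107.87 = 2.718 g
Actual mass = 86.3% × 2.718 = 2.35 g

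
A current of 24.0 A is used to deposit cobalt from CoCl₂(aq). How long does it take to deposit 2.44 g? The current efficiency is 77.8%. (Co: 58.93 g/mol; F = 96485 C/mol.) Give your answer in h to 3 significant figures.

0.119 h

n(Co) = 2.44 / 58.93 = 0.04141 mol
Co²⁺ + 2e⁻ → Co, so n(e⁻) = 2 × 0.04141 = 0.08282 mol
Q = 0.08282 × 96485 / 0.778 = 10270 C
t = Q / I = 10270 / 24.0 = 427.9 s = 0.119 h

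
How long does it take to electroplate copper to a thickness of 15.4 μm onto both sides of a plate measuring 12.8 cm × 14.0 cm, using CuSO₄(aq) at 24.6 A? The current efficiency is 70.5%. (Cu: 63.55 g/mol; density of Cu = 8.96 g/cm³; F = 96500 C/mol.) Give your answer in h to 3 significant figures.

0.241 h

Plated area = 2 × 12.8 × 14.0 = 358.4 cm²
Volume = 358.4 × 15.4×10⁻⁴ cm = 0.5519 cm³
m(Cu) = 0.5519 × 8.96 = 4.945 g
n(Cu) = 4.945 / 63.55 = 0.07781 mol; n(e⁻) = 2 × 0.07781 = 0.1556 mol
Q = 0.1556 × 96500 / 0.705 = 21300 C
t = 21300 / 24.6 = 865.9 s = 0.241 h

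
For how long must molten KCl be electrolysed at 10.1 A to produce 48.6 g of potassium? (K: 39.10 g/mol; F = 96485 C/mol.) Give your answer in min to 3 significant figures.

198 min

n(K) = 48.6 / 39.10 = 1.243 mol
K⁺ + e⁻ → K, so n(e⁻) = 1.243 mol
Q = 1.243 × 96485 = 1.199×10^5 C
t = Q / I = 1.199×10^5 / 10.1 = 11870 s = 198 min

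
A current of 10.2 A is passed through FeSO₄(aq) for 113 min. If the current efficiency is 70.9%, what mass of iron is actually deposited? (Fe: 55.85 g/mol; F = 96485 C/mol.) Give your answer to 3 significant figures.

14.2 g

Q = 10.2 × 6780 = 69160 C
n(e⁻) = 69160 / 96485 = 0.7168 mol
Fe²⁺ + 2e⁻ → Fe, so theoretical m(Fe) = 0.3584 × 55.85 = 20.02 g
Actual mass = 70.9% × 20.02 = 14.2 g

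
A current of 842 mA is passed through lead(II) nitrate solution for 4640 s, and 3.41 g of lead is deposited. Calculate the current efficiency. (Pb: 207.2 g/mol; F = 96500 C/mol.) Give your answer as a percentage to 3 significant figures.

81.3%

Q = 0.842 × 4640 = 3907 C
n(e⁻) = 3907 / 96500 = 0.04049 mol
Pb²⁺ + 2e⁻ → Pb, so theoretical n(Pb) = 0.02025 mol → 4.196 g
Efficiency = 3.41 / 4.196 = 0.8127 = 81.3%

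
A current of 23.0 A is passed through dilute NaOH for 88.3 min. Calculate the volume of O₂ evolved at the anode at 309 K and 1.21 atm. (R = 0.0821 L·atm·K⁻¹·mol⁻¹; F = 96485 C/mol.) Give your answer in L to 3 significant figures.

Charge passed = 23.0 × 5298 = 1.219×10^5 C
n(e⁻) = Q/F = 1.219×10^5/96485 = 1.263 mol
2H₂O → O₂ + 4H⁺ + 4e⁻, so n(O₂) = 1.263 / 4 = 0.3158 mol
V = nRT/P = 0.3158 × 0.0821 × 309 / 1.21 = 6.621 L

6.62 L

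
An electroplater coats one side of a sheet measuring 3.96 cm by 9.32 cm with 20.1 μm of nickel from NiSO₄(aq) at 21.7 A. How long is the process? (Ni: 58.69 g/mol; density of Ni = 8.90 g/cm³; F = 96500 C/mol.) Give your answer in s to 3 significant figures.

Plated area = 3.96 × 9.32 = 36.91 cm²
Volume = 36.91 × 20.1×10⁻⁴ cm = 0.07419 cm³
m(Ni) = 0.07419 × 8.90 = 0.6603 g
n(Ni) = 0.6603 / 58.69 = 0.01125 mol; n(e⁻) = 2 × 0.01125 = 0.02250 mol
Q = 0.02250 × 96500 = 2171 C
t = 2171 / 21.7 = 100.0 s

100 s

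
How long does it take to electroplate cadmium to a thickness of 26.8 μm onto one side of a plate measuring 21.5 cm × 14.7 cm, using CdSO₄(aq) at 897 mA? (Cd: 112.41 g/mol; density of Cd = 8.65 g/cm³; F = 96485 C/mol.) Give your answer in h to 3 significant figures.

Plated area = 21.5 × 14.7 = 316.1 cm²
Volume = 316.1 × 26.8×10⁻⁴ cm = 0.8471 cm³
m(Cd) = 0.8471 × 8.65 = 7.327 g
n(Cd) = 7.327 / 112.41 = 0.06518 mol; n(e⁻) = 2 × 0.06518 = 0.1304 mol
Q = 0.1304 × 96485 = 12580 C
t = 12580 / 0.897 = 14020 s = 3.89 h

3.89 h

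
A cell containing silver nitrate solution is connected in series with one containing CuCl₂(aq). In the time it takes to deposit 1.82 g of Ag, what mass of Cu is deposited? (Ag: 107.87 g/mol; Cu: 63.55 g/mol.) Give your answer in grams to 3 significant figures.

n(Ag) = 1.82 / 107.87 = 0.01687 mol
Ag⁺ + e⁻ → Ag, so n(e⁻) = 0.01687 mol
The cells are in series, so the same charge (and hence the same n(e⁻) = 0.01687 mol) passes through both.
Cu²⁺ + 2e⁻ → Cu, so n(Cu) = 0.01687 / 2 = 0.008435 mol
m(Cu) = 0.008435 × 63.55 = 0.536 g

0.536 g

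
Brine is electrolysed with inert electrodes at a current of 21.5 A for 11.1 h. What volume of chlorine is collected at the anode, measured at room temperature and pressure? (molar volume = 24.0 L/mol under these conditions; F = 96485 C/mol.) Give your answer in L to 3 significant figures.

107 L

Charge passed = 21.5 × 39960 = 8.591×10^5 C
n(e⁻) = Q/F = 8.591×10^5/96485 = 8.904 mol
2Cl⁻ → Cl₂ + 2e⁻, so n(Cl₂) = 8.904 / 2 = 4.452 mol
V = 4.452 × 24.0 = 106.8 L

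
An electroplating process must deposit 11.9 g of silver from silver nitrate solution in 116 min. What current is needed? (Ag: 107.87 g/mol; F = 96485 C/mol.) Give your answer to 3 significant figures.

n(Ag) = 11.9 / 107.87 = 0.1103 mol
Ag⁺ + e⁻ → Ag, so n(e⁻) = 0.1103 mol
Q = 0.1103 × 96485 = 10640 C
I = Q / t = 10640 / 6960 s = 1.53 A

1.53 A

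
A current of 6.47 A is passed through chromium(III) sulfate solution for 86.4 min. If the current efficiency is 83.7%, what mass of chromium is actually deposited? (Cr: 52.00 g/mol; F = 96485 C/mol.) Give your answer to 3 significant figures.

5.04 g

Q = 6.47 × 5184 = 33540 C
n(e⁻) = 33540 / 96485 = 0.3476 mol
Cr³⁺ + 3e⁻ → Cr, so theoretical m(Cr) = 0.1159 × 52.00 = 6.027 g
Actual mass = 83.7% × 6.027 = 5.04 g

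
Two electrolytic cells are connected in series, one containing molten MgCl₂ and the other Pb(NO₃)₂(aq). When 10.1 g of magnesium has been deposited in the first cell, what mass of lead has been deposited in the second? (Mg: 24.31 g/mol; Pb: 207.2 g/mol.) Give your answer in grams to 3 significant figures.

n(Mg) = 10.1 / 24.31 = 0.4155 mol
Mg²⁺ + 2e⁻ → Mg, so n(e⁻) = 2 × 0.4155 = 0.8310 mol
In series, the same 0.8310 mol of electrons flows through the second cell.
Pb²⁺ + 2e⁻ → Pb, so n(Pb) = 0.8310 / 2 = 0.4155 mol
m(Pb) = 0.4155 × 207.2 = 86.1 g

86.1 g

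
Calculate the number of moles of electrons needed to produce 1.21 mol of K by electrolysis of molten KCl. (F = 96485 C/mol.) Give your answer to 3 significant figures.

1.21 mol

K⁺ + e⁻ → K, so n(e⁻) = 1 × 1.21 = 1.210 mol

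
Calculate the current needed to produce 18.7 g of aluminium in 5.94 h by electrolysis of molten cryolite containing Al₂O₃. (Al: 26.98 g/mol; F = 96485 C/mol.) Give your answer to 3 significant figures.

9.38 A

n(Al) = 18.7 / 26.98 = 0.6931 mol
Al³⁺ + 3e⁻ → Al, so n(e⁻) = 3 × 0.6931 = 2.079 mol
Q = 2.079 × 96485 = 2.006×10^5 C
I = Q / t = 2.006×10^5 / 21384 s = 9.38 A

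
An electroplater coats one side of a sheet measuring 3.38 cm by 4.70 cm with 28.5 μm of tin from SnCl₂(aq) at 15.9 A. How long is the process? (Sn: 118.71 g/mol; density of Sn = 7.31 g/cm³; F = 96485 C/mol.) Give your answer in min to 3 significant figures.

Plated area = 3.38 × 4.70 = 15.89 cm²
Volume = 15.89 × 28.5×10⁻⁴ cm = 0.04529 cm³
m(Sn) = 0.04529 × 7.31 = 0.3311 g
n(Sn) = 0.3311 / 118.71 = 0.002789 mol; n(e⁻) = 2 × 0.002789 = 0.005578 mol
Q = 0.005578 × 96485 = 538.2 C
t = 538.2 / 15.9 = 33.85 s = 0.564 min

0.564 min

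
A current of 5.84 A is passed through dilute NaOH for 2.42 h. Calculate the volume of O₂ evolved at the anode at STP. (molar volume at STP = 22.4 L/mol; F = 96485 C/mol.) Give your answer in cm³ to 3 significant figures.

2950 cm³

Q = It = 5.84 × 8712 = 50880 C
n(e⁻) = 50880 / 96485 = 0.5273 mol
2H₂O → O₂ + 4H⁺ + 4e⁻, so n(O₂) = 0.5273 / 4 = 0.1318 mol
V = 0.1318 × 22.4 = 2.952 L
= 2950 cm³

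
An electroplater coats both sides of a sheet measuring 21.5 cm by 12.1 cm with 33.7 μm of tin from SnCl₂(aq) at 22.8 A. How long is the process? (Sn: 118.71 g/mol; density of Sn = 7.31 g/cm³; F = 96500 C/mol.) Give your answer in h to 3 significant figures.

Plated area = 2 × 21.5 × 12.1 = 520.3 cm²
Volume = 520.3 × 33.7×10⁻⁴ cm = 1.753 cm³
m(Sn) = 1.753 × 7.31 = 12.81 g
n(Sn) = 12.81 / 118.71 = 0.1079 mol; n(e⁻) = 2 × 0.1079 = 0.2158 mol
Q = 0.2158 × 96500 = 20820 C
t = 20820 / 22.8 = 913.2 s = 0.254 h

0.254 h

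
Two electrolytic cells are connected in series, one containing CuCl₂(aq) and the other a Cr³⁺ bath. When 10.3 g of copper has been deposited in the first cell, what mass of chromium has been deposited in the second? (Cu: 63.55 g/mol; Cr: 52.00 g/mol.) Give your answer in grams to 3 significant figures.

5.62 g

n(Cu) = 10.3 / 63.55 = 0.1621 mol
Cu²⁺ + 2e⁻ → Cu, so n(e⁻) = 2 × 0.1621 = 0.3242 mol
Same current for the same time ⇒ same n(e⁻) = 0.3242 mol in both cells.
Cr³⁺ + 3e⁻ → Cr, so n(Cr) = 0.3242 / 3 = 0.1081 mol
m(Cr) = 0.1081 × 52.00 = 5.62 g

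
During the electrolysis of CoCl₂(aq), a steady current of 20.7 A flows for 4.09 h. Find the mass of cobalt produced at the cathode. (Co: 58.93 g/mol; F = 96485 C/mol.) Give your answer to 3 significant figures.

Q = 20.7 A × 14724 s = 3.048×10^5 C
n(e⁻) = 3.048×10^5 / 96485 = 3.159 mol
Co²⁺ + 2e⁻ → Co, so n(Co) = 3.159 / 2 = 1.580 mol
m = 1.580 × 58.93 = 93.1 g

93.1 g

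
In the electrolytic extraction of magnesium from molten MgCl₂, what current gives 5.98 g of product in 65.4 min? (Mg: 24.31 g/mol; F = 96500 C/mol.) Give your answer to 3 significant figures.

12.1 A

n(Mg) = 5.98 / 24.31 = 0.2460 mol
Mg²⁺ + 2e⁻ → Mg, so n(e⁻) = 2 × 0.2460 = 0.4920 mol
Q = 0.4920 × 96500 = 47480 C
I = Q / t = 47480 / 3924 s = 12.1 A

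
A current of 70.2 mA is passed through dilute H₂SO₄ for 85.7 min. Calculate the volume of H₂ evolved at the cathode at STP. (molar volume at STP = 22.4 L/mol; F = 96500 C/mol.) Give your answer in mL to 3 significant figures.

41.9 mL

Q = 0.0702 A × 5142 s = 361.0 C
n(e⁻) = 361.0 / 96500 = 0.003741 mol
2H⁺ + 2e⁻ → H₂, so n(H₂) = 0.003741 / 2 = 0.001871 mol
V = 0.001871 × 22.4 = 0.04191 L
= 41.9 mL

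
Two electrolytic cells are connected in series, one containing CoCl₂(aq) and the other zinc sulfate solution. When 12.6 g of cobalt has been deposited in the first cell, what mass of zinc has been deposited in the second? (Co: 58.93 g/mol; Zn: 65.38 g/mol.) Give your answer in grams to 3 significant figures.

n(Co) = 12.6 / 58.93 = 0.2138 mol
Co²⁺ + 2e⁻ → Co, so n(e⁻) = 2 × 0.2138 = 0.4276 mol
The cells are in series, so the same charge (and hence the same n(e⁻) = 0.4276 mol) passes through both.
Zn²⁺ + 2e⁻ → Zn, so n(Zn) = 0.4276 / 2 = 0.2138 mol
m(Zn) = 0.2138 × 65.38 = 14.0 g

14.0 g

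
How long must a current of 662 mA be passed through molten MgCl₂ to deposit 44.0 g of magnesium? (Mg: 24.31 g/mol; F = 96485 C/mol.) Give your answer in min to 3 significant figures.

8790 min

n(Mg) = 44.0 / 24.31 = 1.810 mol
Mg²⁺ + 2e⁻ → Mg, so n(e⁻) = 2 × 1.810 = 3.620 mol
Q = 3.620 × 96485 = 3.493×10^5 C
t = Q / I = 3.493×10^5 / 0.662 = 5.276×10^5 s = 8790 min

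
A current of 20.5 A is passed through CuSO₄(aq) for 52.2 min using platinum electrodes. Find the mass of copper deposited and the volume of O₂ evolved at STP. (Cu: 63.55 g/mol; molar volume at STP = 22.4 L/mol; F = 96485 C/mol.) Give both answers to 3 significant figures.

21.1 g Cu; 3.73 L O₂

Q = 20.5 × 3132 = 64210 C; n(e⁻) = 64210 / 96485 = 0.6655 mol
Cathode: Cu²⁺ + 2e⁻ → Cu → n(Cu) = 0.6655/2 = 0.3328 mol → 21.1 g
Anode: 2H₂O → O₂ + 4H⁺ + 4e⁻ → n(O₂) = 0.6655/4 = 0.1664 mol → 3.73 L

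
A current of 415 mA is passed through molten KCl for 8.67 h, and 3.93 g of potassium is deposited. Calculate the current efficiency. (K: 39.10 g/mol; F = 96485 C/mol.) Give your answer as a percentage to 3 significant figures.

74.9%

Q = 0.415 × 31212 = 12950 C
n(e⁻) = 12950 / 96485 = 0.1342 mol
K⁺ + e⁻ → K, so theoretical n(K) = 0.1342 mol → 5.247 g
Efficiency = 3.93 / 5.247 = 0.7490 = 74.9%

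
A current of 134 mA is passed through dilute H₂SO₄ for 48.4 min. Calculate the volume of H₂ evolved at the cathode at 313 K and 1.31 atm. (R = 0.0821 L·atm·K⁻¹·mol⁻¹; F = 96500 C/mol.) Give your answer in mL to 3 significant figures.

Q = It = 0.134 × 2904 = 389.1 C
n(e⁻) = 389.1 / 96500 = 0.004032 mol
2H⁺ + 2e⁻ → H₂, so n(H₂) = 0.004032 / 2 = 0.002016 mol
V = nRT/P = 0.002016 × 0.0821 × 313 / 1.31 = 0.03955 L
= 39.6 mL

39.6 mL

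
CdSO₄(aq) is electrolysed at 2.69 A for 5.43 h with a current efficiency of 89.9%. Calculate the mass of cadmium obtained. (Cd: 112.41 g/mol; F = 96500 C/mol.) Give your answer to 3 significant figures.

Q = 2.69 × 19548 = 52580 C
n(e⁻) = 52580 / 96500 = 0.5449 mol
Cd²⁺ + 2e⁻ → Cd, so theoretical m(Cd) = 0.2725 × 112.41 = 30.63 g
Actual mass = 89.9% × 30.63 = 27.5 g

27.5 g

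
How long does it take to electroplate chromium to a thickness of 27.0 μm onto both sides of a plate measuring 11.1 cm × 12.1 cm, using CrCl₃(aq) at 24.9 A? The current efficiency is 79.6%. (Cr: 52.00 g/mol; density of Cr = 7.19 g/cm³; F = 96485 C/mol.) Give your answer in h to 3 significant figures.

0.407 h

Plated area = 2 × 11.1 × 12.1 = 268.6 cm²
Volume = 268.6 × 27.0×10⁻⁴ cm = 0.7252 cm³
m(Cr) = 0.7252 × 7.19 = 5.214 g
n(Cr) = 5.214 / 52.00 = 0.1003 mol; n(e⁻) = 3 × 0.1003 = 0.3009 mol
Q = 0.3009 × 96485 / 0.796 = 36470 C
t = 36470 / 24.9 = 1465 s = 0.407 h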